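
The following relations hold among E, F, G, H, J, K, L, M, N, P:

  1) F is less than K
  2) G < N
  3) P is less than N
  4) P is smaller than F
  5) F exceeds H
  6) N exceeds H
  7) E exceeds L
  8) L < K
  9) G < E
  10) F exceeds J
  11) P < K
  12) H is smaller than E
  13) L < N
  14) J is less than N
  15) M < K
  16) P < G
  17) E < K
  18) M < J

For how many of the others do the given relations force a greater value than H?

4

From H the given relations immediately reach E, F, N.
From those, K — 4 in total.
Nothing else is reachable above H; 4 in all.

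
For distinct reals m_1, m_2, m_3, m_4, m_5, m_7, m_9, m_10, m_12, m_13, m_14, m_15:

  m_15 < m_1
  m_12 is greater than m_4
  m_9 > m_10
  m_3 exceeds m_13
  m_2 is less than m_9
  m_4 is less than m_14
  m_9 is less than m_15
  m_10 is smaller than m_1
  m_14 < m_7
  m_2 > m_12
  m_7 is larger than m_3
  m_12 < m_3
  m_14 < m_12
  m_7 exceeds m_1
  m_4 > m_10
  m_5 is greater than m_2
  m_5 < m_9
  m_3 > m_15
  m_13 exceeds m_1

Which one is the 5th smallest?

m_2

Piecing the relations together gives one ordering: m_10 < m_4 < m_14 < m_12 < m_2 < m_5 < m_9 < m_15 < m_1 < m_13 < m_3 < m_7.
Counting 5 from the smallest end gives m_2.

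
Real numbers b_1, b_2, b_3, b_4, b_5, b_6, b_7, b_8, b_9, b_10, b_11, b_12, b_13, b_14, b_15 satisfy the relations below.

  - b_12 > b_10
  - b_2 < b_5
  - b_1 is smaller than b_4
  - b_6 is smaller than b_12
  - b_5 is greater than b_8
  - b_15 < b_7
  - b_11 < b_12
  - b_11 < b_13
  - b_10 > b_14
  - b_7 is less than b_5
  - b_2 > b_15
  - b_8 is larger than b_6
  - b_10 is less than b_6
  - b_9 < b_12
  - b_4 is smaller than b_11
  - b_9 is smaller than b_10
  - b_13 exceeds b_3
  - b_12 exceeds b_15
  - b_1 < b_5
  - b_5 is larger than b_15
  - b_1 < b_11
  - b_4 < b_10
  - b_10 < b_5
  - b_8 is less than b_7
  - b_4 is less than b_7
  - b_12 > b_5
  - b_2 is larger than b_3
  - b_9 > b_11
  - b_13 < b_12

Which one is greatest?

b_1 is not greatest since b_1 < b_4; b_15 is not greatest since b_15 < b_2; b_4 is not greatest since b_4 < b_7; b_11 is not greatest since b_11 < b_13; b_3 is not greatest since b_3 < b_2; b_14 is not greatest since b_14 < b_10; b_9 is not greatest since b_9 < b_12; b_10 is not greatest since b_10 < b_5; b_6 is not greatest since b_6 < b_12; b_2 is not greatest since b_2 < b_5; b_8 is not greatest since b_8 < b_5; b_7 is not greatest since b_7 < b_5; b_5 is not greatest since b_5 < b_12; b_13 is not greatest since b_13 < b_12.
Only b_12 has nothing above it, so b_12 is the greatest.

b_12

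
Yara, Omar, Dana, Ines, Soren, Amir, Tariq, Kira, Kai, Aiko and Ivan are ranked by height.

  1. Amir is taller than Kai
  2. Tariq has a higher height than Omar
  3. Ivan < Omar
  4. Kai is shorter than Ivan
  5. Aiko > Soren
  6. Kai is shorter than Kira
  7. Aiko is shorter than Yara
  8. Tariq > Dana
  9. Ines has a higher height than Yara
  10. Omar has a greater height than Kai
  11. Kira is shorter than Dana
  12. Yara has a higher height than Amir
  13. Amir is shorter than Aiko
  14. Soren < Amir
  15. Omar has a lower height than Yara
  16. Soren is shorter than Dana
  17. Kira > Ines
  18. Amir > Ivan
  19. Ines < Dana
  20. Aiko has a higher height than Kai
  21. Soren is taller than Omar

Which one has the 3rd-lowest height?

Chaining the given pairs: Kai < Ivan < Omar < Soren < Amir < Aiko < Yara < Ines < Kira < Dana < Tariq.
The 3rd smallest is Omar.

Omar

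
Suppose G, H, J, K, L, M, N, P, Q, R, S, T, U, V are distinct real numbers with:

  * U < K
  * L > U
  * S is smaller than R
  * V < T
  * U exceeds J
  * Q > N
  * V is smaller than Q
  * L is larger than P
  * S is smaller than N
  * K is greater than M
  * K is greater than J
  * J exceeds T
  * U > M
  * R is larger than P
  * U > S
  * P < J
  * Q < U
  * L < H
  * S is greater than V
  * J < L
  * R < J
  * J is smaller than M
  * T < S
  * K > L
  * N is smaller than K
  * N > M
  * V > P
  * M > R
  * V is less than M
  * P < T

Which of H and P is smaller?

P

Chaining the given relations: P < V < T < S < R < J < M < N < Q < U < L < H.
So P < H; P is the smaller of the two.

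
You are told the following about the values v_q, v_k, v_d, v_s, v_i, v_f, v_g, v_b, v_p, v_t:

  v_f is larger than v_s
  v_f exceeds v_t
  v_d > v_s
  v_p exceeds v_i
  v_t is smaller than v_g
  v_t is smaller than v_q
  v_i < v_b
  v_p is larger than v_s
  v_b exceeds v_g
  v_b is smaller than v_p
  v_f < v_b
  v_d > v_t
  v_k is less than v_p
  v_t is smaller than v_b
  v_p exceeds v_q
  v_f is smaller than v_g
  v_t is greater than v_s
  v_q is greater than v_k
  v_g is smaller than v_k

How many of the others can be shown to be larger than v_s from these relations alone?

8

From v_s the given relations immediately reach v_t, v_f, v_d, v_p.
From those, v_g, v_b, v_q — 7 in total.
From those, v_k — 8 in total.
Nothing else is reachable above v_s; 8 in all.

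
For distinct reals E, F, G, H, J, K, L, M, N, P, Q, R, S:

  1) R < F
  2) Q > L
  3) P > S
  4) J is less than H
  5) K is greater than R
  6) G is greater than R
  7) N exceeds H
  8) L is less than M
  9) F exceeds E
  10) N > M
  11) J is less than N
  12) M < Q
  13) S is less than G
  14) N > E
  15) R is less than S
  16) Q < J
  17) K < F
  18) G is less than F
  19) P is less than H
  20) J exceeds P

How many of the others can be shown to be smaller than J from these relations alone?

Directly below J: Q, P.
One step further: L, S, M (5 so far).
One step further: R (6 so far).
No other element is forced below J by the given relations, so the count is 6.

6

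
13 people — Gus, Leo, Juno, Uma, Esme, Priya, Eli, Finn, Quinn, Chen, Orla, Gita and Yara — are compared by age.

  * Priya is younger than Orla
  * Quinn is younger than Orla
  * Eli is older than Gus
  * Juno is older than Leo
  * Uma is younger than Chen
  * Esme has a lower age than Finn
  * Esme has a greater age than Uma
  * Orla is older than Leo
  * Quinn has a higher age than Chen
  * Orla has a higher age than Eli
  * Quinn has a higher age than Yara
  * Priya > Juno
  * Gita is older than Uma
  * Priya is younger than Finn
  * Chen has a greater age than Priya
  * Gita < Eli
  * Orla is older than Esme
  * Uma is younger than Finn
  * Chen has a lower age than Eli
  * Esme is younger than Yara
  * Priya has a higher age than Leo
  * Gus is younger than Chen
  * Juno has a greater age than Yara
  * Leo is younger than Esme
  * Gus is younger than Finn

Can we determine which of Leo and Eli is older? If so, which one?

Eli

The relevant relations are Leo < Esme; Esme < Yara; Yara < Juno; Juno < Priya; Priya < Chen; Chen < Eli.
Together: Leo < Esme < Yara < Juno < Priya < Chen < Eli.
So Eli is older.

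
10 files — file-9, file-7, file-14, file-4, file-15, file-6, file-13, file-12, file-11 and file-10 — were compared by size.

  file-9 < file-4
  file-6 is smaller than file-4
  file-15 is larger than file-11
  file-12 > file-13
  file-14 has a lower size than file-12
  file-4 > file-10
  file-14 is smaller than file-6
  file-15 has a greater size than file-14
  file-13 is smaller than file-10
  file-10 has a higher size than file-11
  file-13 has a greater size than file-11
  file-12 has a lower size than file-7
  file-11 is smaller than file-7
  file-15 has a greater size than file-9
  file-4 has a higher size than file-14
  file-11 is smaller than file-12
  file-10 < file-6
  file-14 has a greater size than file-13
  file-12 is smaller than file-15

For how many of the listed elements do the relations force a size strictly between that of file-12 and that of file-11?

2

Chaining upward from file-11 reaches: file-13, file-10, file-14, file-6, file-15, file-4, file-7.
Chaining downward from file-12 reaches: file-13, file-14.
Strictly between file-11 and file-12 are those in both lists: file-13, file-14 — 2 elements.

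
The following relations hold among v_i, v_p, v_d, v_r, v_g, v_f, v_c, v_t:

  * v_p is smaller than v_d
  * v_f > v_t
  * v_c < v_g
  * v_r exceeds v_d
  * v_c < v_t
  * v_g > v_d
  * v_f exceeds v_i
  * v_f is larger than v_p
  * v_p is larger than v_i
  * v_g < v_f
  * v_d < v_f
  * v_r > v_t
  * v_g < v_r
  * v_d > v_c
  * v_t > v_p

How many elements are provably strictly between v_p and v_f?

Chaining upward from v_p reaches: v_d, v_g, v_t, v_r.
Chaining downward from v_f reaches: v_c, v_i, v_d, v_g, v_t.
Strictly between v_p and v_f are those in both lists: v_d, v_g, v_t — 3 elements.

3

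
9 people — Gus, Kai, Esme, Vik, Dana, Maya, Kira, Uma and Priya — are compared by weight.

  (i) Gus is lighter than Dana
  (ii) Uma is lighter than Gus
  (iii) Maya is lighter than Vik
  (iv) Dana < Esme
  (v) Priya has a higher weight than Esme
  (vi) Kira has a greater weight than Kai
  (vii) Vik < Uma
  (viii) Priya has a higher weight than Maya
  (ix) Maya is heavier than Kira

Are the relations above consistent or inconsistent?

Every relation is compatible with Kai < Kira < Maya < Vik < Uma < Gus < Dana < Esme < Priya; the set is consistent.

consistent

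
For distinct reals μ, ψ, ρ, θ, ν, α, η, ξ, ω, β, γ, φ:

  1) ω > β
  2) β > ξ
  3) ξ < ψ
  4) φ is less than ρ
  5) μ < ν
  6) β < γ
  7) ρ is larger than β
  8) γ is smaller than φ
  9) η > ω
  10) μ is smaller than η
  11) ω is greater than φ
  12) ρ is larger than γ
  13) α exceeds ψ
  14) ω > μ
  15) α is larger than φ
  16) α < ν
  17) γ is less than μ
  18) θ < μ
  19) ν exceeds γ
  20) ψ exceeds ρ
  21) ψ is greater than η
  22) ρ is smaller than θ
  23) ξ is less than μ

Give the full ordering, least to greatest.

ξ < β < γ < φ < ρ < θ < μ < ω < η < ψ < α < ν

Nothing is placed below ξ, so it is least; from there ξ < β; β < γ; γ < φ; φ < ρ; ρ < θ; θ < μ; μ < ω; ω < η; η < ψ; ψ < α; α < ν, each given directly.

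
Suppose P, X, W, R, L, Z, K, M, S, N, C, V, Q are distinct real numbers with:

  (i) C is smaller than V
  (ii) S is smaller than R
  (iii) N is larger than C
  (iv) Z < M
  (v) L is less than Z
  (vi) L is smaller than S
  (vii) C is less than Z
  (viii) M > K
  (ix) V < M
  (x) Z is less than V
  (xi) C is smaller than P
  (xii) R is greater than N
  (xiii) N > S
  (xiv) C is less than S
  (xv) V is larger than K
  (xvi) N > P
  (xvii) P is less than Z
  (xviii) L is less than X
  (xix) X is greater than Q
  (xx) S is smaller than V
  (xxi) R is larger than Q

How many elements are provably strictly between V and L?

2

Chaining upward from L reaches: X, S, N, R, Z, M.
Chaining downward from V reaches: C, P, S, Z, K.
Strictly between L and V are those in both lists: S, Z — 2 elements.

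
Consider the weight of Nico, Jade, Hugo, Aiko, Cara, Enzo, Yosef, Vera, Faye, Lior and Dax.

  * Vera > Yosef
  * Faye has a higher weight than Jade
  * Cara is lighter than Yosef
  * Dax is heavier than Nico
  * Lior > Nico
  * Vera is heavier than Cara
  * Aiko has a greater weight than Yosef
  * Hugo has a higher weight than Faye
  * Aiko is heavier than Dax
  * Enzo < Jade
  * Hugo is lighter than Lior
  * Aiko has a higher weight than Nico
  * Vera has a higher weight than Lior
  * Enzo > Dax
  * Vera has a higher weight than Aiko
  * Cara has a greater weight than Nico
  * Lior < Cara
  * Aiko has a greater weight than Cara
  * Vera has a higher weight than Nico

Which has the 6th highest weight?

Hugo

Piecing the relations together gives one ordering: Nico < Dax < Enzo < Jade < Faye < Hugo < Lior < Cara < Yosef < Aiko < Vera.
Counting 6 from the largest end gives Hugo.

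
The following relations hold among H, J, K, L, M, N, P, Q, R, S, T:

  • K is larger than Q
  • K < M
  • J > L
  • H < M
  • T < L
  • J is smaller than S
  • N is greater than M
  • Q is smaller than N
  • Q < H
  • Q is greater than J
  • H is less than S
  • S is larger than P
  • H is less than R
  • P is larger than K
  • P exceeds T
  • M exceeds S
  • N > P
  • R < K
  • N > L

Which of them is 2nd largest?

Piecing the relations together gives one ordering: T < L < J < Q < H < R < K < P < S < M < N.
The 2nd largest is M.

M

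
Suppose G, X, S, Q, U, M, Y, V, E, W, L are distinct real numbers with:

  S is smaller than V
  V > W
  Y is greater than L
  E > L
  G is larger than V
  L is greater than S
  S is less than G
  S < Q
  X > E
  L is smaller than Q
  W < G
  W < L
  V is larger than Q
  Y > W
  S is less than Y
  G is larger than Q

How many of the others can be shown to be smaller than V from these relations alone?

4

The elements the relations force below V are S, W, L, Q — no chain reaches any other.
That is 4.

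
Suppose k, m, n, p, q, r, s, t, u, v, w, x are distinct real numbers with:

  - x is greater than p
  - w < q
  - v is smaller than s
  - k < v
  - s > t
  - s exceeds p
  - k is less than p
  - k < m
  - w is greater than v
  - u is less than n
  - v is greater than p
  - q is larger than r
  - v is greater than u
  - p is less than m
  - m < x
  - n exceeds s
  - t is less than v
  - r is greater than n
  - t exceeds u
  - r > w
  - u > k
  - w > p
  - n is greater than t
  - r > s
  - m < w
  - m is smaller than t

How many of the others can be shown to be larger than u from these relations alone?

From u the given relations immediately reach t, v, n.
From those, s, w, r — 6 in total.
From those, q — 7 in total.
Nothing else is reachable above u; 7 in all.

7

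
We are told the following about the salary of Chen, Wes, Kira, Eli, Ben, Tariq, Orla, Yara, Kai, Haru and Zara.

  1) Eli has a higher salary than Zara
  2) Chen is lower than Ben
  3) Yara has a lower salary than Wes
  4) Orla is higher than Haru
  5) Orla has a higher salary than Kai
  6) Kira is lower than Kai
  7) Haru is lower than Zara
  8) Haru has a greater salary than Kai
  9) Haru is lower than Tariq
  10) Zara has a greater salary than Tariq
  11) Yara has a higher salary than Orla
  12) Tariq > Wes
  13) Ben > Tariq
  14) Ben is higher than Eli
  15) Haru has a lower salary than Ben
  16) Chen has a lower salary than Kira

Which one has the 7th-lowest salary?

Wes

The consecutive relations fix a unique order: Chen < Kira < Kai < Haru < Orla < Yara < Wes < Tariq < Zara < Eli < Ben.
The 7th smallest is Wes.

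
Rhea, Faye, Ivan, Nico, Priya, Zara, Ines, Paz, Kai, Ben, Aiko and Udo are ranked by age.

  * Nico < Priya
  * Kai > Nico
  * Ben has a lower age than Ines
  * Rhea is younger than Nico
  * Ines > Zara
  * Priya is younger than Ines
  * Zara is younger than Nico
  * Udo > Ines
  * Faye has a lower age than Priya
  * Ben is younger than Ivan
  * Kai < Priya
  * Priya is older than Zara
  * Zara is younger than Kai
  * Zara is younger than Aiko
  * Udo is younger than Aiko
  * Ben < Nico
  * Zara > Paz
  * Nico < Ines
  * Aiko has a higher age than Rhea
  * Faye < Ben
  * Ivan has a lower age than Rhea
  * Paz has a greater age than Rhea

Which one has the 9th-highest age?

Chaining the given pairs: Faye < Ben < Ivan < Rhea < Paz < Zara < Nico < Kai < Priya < Ines < Udo < Aiko.
Counting 9 from the largest end gives Rhea.

Rhea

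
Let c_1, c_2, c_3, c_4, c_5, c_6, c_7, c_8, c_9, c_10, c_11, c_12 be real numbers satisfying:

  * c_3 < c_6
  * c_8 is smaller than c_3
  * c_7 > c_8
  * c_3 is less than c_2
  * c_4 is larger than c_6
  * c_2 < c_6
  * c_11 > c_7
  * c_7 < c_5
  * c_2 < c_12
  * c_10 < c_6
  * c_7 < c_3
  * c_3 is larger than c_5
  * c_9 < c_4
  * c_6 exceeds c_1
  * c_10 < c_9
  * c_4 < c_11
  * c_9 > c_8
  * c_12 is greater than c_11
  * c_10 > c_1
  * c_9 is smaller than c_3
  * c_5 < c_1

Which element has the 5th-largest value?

The consecutive relations fix a unique order: c_8 < c_7 < c_5 < c_1 < c_10 < c_9 < c_3 < c_2 < c_6 < c_4 < c_11 < c_12.
Counting 5 from the largest end gives c_2.

c_2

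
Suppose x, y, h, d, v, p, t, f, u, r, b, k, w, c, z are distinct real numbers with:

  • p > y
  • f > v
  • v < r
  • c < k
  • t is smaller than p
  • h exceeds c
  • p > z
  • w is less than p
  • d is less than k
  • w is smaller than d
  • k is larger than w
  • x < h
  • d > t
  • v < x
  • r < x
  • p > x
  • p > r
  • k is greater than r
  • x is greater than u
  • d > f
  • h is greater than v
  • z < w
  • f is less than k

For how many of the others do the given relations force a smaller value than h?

5

Directly below h: v, c, x.
One step further: r, u (5 so far).
No other element is forced below h by the given relations, so the count is 5.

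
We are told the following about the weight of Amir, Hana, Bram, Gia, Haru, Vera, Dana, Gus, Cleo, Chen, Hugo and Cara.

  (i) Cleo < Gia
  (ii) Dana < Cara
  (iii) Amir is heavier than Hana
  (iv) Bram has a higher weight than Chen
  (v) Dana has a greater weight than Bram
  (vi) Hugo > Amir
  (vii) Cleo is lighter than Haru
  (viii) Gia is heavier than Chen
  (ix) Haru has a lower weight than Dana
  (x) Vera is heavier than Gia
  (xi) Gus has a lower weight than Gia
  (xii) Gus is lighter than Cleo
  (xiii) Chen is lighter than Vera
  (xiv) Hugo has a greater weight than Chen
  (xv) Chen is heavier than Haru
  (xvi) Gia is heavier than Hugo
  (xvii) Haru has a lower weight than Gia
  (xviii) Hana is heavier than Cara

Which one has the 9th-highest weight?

Chen

The consecutive relations fix a unique order: Gus < Cleo < Haru < Chen < Bram < Dana < Cara < Hana < Amir < Hugo < Gia < Vera.
Counting 9 from the largest end gives Chen.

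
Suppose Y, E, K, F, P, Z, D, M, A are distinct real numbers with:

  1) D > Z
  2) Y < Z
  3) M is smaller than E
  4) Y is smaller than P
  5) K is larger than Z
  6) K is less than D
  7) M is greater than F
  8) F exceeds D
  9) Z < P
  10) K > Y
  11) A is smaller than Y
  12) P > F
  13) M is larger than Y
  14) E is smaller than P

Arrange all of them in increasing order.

Nothing is placed below A, so it is least; from there A < Y; Y < Z; Z < K; K < D; D < F; F < M; M < E; E < P, each given directly.

A < Y < Z < K < D < F < M < E < P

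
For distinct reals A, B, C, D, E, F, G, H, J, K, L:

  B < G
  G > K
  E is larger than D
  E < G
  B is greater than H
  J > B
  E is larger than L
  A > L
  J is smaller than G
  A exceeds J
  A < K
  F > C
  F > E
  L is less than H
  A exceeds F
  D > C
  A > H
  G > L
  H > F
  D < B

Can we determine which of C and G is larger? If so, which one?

The relevant relations are C < D; D < E; E < F; F < H; H < B; B < J; J < A; A < K; K < G.
Together: C < D < E < F < H < B < J < A < K < G.
So G is larger.

G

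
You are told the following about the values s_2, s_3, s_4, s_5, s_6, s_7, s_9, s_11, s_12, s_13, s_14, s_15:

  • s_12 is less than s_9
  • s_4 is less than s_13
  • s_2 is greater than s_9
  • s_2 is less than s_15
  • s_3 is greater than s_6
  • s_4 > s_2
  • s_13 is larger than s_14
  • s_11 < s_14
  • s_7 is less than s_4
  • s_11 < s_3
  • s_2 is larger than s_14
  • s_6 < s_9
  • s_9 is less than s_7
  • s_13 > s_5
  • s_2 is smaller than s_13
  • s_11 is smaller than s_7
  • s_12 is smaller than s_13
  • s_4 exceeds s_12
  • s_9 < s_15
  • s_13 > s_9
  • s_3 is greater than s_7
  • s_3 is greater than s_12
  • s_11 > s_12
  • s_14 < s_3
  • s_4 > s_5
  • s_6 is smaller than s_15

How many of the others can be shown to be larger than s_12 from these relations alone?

9

Directly above s_12: s_9, s_11, s_3, s_4, s_13.
One step further: s_14, s_7, s_2, s_15 (9 so far).
Nothing else is reachable above s_12; 9 in all.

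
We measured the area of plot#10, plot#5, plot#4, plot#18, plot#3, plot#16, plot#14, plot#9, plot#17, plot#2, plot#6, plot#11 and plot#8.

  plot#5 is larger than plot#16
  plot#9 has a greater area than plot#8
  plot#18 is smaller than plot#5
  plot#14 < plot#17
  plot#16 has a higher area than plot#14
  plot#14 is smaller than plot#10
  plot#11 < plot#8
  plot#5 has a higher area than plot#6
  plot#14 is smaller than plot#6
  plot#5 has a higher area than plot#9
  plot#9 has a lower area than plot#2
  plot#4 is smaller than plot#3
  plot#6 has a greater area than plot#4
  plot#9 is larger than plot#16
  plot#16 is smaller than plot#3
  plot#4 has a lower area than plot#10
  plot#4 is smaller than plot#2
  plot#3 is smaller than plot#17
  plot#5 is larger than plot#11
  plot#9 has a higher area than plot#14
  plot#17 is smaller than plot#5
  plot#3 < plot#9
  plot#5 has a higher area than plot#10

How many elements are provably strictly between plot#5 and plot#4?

5

Chaining upward from plot#4 reaches: plot#10, plot#3, plot#9, plot#17, plot#6, plot#2.
Chaining downward from plot#5 reaches: plot#18, plot#14, plot#11, plot#10, plot#16, plot#3, plot#8, plot#9, plot#17, plot#6.
Strictly between plot#4 and plot#5 are those in both lists: plot#10, plot#3, plot#9, plot#17, plot#6 — 5 elements.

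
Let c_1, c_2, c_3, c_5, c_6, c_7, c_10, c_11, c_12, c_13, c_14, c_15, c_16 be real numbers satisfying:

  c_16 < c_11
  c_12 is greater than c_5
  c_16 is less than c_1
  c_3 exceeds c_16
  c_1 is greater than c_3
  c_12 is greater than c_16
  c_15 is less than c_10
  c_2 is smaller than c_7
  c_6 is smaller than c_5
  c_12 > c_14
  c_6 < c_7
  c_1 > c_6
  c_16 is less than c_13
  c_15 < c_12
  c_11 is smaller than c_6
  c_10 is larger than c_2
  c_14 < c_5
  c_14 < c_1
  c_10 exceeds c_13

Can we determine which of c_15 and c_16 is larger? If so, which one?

undetermined

Following every chain through c_16: above c_16 we get c_3, c_11, c_6, c_5, c_1, c_7, c_13, c_10, c_12.
c_15 is not reached, and no chain runs the other way from c_15 to c_16.
So the given relations leave the order of c_16 and c_15 undetermined.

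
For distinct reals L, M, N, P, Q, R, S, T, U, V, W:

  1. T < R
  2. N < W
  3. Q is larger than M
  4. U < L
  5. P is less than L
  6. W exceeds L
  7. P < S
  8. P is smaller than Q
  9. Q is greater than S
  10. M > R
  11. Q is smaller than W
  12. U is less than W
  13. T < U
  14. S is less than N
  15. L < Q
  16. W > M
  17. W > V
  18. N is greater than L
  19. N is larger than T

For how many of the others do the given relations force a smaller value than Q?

From Q the given relations immediately reach P, S, M, L.
From those, U, R — 6 in total.
From those, T — 7 in total.
Nothing else is reachable below Q; 7 in all.

7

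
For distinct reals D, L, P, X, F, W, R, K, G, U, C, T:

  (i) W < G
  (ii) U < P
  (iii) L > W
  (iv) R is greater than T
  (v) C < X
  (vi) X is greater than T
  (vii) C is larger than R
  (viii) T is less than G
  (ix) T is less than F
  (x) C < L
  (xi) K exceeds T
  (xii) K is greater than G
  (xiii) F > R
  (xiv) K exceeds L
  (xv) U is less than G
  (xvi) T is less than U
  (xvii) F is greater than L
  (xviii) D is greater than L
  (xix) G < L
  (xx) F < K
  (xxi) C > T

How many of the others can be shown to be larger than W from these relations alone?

5

The elements the relations force above W are G, L, F, D, K — no chain reaches any other.
That is 5.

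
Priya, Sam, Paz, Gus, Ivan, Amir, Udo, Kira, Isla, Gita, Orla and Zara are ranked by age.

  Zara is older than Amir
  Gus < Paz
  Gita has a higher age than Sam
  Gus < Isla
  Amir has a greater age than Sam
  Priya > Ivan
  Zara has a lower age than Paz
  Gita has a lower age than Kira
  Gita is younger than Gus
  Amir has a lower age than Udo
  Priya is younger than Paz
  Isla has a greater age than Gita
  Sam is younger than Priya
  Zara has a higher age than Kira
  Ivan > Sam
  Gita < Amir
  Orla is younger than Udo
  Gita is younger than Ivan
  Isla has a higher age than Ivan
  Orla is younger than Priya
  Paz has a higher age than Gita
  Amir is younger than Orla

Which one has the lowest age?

Sam

Gita is not least since Sam < Gita; Amir is not least since Sam < Amir; Ivan is not least since Gita < Ivan; Kira is not least since Gita < Kira; Orla is not least since Amir < Orla; Zara is not least since Kira < Zara; Udo is not least since Orla < Udo; Gus is not least since Gita < Gus; Isla is not least since Gus < Isla; Priya is not least since Ivan < Priya; Paz is not least since Zara < Paz.
Only Sam has nothing below it, so Sam is the lowest age.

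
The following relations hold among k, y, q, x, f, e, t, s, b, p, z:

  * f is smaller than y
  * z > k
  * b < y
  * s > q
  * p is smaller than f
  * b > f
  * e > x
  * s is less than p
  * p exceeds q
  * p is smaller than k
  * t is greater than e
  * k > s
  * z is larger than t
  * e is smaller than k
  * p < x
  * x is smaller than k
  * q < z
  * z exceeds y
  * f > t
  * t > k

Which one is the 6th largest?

Chaining the given pairs: q < s < p < x < e < k < t < f < b < y < z.
The 6th largest is k.

k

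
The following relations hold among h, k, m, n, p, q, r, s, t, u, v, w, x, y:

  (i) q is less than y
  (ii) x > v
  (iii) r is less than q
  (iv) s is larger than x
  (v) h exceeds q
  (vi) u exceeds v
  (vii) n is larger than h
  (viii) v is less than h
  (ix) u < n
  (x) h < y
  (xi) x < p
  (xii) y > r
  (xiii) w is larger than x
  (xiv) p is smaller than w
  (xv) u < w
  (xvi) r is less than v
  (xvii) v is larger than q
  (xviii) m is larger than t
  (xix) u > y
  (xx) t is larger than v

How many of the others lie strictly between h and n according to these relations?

Chaining upward from h reaches: y, u, w.
Chaining downward from n reaches: r, q, v, y, u.
Strictly between h and n are those in both lists: y, u — 2 elements.

2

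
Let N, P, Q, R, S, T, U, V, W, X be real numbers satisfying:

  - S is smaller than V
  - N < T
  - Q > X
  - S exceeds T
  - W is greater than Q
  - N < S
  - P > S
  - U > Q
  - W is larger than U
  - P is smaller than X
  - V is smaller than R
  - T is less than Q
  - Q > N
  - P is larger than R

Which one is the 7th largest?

V

The consecutive relations fix a unique order: N < T < S < V < R < P < X < Q < U < W.
Counting 7 from the largest end gives V.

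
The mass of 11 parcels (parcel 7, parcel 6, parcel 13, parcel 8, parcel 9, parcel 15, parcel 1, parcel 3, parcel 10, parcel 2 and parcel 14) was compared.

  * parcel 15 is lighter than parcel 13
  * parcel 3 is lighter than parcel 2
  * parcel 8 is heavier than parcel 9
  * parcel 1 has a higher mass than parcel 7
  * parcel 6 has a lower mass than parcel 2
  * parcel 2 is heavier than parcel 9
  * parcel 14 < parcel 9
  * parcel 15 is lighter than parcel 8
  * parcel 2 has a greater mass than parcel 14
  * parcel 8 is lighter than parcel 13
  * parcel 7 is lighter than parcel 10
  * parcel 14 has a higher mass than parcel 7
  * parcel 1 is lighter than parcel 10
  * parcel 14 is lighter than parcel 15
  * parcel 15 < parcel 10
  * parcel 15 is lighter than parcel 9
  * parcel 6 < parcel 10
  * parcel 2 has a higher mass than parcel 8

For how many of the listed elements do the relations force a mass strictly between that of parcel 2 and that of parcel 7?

4

The relations place parcel 7 below parcel 2. An element lies strictly between them when it is forced above parcel 7 and also forced below parcel 2.
Above parcel 7: {parcel 14, parcel 15, parcel 9, parcel 8, parcel 1, parcel 10, parcel 13}. Below parcel 2: {parcel 3, parcel 6, parcel 14, parcel 15, parcel 9, parcel 8}.
Intersection: {parcel 14, parcel 15, parcel 9, parcel 8} — 4.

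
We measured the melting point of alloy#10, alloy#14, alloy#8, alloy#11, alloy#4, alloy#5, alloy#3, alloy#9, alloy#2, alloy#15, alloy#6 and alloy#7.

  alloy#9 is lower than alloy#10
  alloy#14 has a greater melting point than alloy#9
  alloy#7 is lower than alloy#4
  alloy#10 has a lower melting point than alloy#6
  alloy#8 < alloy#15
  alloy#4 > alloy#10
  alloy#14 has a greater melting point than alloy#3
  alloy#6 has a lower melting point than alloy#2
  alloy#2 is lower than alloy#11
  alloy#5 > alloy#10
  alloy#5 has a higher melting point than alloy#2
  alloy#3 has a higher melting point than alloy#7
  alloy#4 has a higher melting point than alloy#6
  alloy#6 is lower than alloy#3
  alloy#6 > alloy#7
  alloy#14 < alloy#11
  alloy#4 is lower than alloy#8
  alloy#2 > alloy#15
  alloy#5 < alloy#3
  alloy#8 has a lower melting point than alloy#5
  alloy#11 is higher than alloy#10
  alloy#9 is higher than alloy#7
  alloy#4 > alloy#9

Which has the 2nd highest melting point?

Chaining the given pairs: alloy#7 < alloy#9 < alloy#10 < alloy#6 < alloy#4 < alloy#8 < alloy#15 < alloy#2 < alloy#5 < alloy#3 < alloy#14 < alloy#11.
The 2nd largest is alloy#14.

alloy#14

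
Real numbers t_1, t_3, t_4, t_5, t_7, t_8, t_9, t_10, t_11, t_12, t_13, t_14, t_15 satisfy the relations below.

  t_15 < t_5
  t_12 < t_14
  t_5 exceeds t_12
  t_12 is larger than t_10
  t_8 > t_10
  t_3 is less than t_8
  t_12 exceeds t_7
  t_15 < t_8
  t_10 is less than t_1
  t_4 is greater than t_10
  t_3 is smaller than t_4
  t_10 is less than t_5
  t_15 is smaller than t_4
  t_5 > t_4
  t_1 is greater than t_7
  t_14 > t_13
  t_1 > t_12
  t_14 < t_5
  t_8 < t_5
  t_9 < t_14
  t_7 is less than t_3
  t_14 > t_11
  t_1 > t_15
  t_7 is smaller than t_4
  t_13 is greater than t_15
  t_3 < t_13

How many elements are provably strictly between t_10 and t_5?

The relations place t_10 below t_5. An element lies strictly between them when it is forced above t_10 and also forced below t_5.
Above t_10: {t_8, t_12, t_1, t_14, t_4}. Below t_5: {t_7, t_3, t_15, t_11, t_13, t_9, t_8, t_12, t_14, t_4}.
Intersection: {t_8, t_12, t_14, t_4} — 4.

4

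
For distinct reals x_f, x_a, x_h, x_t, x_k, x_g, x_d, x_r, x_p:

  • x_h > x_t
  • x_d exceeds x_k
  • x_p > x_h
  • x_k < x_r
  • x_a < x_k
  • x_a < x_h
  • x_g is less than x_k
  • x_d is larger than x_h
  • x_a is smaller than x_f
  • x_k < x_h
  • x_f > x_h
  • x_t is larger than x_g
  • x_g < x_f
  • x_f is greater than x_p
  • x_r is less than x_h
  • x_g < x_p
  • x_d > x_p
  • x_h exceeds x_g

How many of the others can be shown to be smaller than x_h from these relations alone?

5

Directly below x_h: x_a, x_g, x_k, x_r, x_t.
No other element is forced below x_h by the given relations, so the count is 5.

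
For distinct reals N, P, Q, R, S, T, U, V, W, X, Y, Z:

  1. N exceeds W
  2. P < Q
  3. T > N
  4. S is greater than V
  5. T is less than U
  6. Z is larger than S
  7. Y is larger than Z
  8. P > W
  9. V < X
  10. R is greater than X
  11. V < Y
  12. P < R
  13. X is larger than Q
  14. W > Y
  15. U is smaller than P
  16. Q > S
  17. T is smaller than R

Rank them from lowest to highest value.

Each adjacent pair is fixed by a given relation: V < S; S < Z; Z < Y; Y < W; W < N; N < T; T < U; U < P; P < Q; Q < X; X < R. Chaining them end to end gives the full order.

V < S < Z < Y < W < N < T < U < P < Q < X < R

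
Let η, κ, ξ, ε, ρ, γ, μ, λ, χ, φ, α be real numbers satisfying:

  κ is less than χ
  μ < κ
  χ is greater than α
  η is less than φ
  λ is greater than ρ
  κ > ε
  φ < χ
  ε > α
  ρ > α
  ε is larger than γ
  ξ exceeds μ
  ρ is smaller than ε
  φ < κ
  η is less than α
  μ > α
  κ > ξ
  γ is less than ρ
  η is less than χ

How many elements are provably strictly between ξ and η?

Chaining upward from η reaches: α, ρ, μ, ε, λ, φ, κ, χ.
Chaining downward from ξ reaches: α, μ.
Strictly between η and ξ are those in both lists: α, μ — 2 elements.

2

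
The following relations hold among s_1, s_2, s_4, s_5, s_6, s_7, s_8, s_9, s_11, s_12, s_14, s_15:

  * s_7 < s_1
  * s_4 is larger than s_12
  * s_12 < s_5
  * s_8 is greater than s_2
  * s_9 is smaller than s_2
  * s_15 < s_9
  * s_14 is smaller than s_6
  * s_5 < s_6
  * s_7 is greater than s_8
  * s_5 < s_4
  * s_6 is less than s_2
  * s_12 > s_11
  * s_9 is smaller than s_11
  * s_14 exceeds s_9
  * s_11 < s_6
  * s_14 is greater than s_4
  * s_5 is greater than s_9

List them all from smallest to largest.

Nothing is placed below s_15, so it is least; from there s_15 < s_9; s_9 < s_11; s_11 < s_12; s_12 < s_5; s_5 < s_4; s_4 < s_14; s_14 < s_6; s_6 < s_2; s_2 < s_8; s_8 < s_7; s_7 < s_1, each given directly.

s_15 < s_9 < s_11 < s_12 < s_5 < s_4 < s_14 < s_6 < s_2 < s_8 < s_7 < s_1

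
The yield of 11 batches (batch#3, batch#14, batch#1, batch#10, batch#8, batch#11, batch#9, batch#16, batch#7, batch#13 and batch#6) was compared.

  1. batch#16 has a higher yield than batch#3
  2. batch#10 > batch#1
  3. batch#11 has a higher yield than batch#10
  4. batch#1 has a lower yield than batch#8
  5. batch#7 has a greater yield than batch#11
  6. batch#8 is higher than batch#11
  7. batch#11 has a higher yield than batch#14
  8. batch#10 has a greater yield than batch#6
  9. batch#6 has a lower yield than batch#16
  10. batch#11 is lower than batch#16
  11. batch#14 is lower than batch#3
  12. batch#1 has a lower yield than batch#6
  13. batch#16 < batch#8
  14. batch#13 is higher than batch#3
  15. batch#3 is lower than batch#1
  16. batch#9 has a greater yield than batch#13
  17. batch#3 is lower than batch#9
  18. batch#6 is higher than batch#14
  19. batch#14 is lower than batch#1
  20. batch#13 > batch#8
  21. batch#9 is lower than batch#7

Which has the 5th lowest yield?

The consecutive relations fix a unique order: batch#14 < batch#3 < batch#1 < batch#6 < batch#10 < batch#11 < batch#16 < batch#8 < batch#13 < batch#9 < batch#7.
Counting 5 from the smallest end gives batch#10.

batch#10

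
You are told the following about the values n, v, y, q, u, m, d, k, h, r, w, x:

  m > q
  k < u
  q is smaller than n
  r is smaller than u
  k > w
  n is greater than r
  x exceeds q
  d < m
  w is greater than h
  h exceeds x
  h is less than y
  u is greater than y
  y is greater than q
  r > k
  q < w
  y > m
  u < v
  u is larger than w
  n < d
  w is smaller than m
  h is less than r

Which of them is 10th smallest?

Chaining the given pairs: q < x < h < w < k < r < n < d < m < y < u < v.
Counting 10 from the smallest end gives y.

y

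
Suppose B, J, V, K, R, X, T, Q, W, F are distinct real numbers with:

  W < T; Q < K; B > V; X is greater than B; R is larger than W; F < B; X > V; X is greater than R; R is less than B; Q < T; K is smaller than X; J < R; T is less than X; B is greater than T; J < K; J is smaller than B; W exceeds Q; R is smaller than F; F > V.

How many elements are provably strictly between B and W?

3

The relations place W below B. An element lies strictly between them when it is forced above W and also forced below B.
Above W: {R, F, T, X}. Below B: {J, Q, R, V, F, T}.
Intersection: {R, F, T} — 3.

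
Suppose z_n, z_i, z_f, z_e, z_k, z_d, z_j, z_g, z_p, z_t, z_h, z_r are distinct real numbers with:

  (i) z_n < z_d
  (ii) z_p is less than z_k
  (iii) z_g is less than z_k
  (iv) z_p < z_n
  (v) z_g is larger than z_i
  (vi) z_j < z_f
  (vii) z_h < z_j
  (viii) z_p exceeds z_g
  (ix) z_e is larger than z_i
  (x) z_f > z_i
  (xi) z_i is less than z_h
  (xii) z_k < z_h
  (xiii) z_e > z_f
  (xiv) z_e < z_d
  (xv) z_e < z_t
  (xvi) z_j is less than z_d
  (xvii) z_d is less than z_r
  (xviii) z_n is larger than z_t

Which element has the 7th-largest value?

Chaining the given pairs: z_i < z_g < z_p < z_k < z_h < z_j < z_f < z_e < z_t < z_n < z_d < z_r.
The 7th largest is z_j.

z_j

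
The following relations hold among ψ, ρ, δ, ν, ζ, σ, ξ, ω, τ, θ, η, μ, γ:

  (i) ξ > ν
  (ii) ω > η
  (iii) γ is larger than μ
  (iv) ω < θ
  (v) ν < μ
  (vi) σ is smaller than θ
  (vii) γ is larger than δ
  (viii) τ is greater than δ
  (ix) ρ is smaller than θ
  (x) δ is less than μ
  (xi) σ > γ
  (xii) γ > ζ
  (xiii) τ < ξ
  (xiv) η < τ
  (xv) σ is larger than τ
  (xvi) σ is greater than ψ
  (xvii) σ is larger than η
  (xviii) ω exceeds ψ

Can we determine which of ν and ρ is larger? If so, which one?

undetermined

Following every chain through ν: above ν we get ξ, μ, γ, σ, θ.
ρ is not reached, and no chain runs the other way from ρ to ν.
So the given relations leave the order of ν and ρ undetermined.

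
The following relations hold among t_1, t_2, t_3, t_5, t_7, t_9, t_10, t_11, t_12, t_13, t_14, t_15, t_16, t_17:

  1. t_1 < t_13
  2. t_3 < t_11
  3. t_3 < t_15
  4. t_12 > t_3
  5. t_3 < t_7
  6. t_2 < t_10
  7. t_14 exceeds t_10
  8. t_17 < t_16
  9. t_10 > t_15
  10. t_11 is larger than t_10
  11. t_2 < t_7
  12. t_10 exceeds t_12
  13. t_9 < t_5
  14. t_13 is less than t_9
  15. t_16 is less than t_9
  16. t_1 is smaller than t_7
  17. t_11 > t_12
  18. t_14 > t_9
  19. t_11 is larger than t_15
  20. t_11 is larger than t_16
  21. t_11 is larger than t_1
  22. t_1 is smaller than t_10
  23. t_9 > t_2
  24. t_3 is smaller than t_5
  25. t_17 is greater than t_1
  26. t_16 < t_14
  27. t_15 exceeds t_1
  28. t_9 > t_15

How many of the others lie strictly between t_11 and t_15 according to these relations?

1

Chaining upward from t_15 reaches: t_10, t_9, t_14, t_5.
Chaining downward from t_11 reaches: t_2, t_1, t_3, t_17, t_12, t_10, t_16.
Strictly between t_15 and t_11 are those in both lists: t_10 — 1 element.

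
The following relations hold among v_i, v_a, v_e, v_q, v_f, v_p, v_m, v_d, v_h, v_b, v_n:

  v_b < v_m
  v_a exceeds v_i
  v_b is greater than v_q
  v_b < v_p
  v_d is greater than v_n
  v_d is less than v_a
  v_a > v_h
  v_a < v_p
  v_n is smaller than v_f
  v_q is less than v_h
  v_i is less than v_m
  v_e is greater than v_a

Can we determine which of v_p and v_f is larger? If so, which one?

Following every chain through v_f: below v_f we get v_n.
v_p is not reached, and no chain runs the other way from v_p to v_f.
So the given relations leave the order of v_f and v_p undetermined.

undetermined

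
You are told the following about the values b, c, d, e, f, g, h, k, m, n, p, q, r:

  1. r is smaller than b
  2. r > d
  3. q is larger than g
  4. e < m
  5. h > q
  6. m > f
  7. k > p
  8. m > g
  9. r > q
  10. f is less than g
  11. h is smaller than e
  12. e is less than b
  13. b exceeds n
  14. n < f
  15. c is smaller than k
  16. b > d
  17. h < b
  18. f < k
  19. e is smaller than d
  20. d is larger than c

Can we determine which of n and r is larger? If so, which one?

r

Link the given pairs in sequence: n < f; f < g; g < q; q < h; h < e; e < d; d < r.
Together: n < f < g < q < h < e < d < r.
So r is larger.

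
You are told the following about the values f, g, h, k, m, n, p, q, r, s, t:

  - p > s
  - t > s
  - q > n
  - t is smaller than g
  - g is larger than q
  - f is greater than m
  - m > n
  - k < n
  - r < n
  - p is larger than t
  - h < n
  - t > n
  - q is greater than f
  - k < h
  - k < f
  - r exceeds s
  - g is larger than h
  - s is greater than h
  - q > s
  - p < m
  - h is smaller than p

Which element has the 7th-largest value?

Chaining the given pairs: k < h < s < r < n < t < p < m < f < q < g.
The 7th largest is n.

n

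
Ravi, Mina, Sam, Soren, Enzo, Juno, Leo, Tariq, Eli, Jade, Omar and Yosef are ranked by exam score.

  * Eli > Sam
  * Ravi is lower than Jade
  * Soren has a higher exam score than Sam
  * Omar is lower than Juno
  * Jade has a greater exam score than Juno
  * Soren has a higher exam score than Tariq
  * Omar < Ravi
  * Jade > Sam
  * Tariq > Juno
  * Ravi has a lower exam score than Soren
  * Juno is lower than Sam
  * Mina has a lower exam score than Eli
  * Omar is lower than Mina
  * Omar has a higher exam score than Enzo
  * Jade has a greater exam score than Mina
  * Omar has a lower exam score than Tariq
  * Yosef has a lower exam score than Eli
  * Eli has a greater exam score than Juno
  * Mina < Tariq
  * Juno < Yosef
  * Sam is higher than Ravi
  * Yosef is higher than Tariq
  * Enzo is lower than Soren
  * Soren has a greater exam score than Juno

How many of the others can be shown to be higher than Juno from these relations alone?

6

Directly above Juno: Tariq, Yosef, Sam, Soren, Eli, Jade.
Nothing else is reachable above Juno; 6 in all.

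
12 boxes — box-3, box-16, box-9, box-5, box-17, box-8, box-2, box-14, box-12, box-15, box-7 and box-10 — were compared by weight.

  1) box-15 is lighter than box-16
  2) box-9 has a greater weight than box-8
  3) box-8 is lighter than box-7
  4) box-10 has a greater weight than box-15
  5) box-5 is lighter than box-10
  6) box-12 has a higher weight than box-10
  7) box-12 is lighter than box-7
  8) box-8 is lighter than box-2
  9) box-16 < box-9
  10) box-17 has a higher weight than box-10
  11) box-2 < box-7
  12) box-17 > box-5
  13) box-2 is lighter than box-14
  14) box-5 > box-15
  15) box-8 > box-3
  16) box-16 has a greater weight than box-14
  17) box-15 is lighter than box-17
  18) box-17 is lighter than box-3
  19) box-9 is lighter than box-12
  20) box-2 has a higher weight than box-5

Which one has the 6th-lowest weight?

Piecing the relations together gives one ordering: box-15 < box-5 < box-10 < box-17 < box-3 < box-8 < box-2 < box-14 < box-16 < box-9 < box-12 < box-7.
The 6th smallest is box-8.

box-8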